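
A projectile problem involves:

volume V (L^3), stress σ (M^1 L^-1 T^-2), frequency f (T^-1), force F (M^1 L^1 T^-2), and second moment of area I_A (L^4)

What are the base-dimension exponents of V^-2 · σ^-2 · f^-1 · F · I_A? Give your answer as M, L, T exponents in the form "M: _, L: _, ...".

M: -1, L: 1, T: 3

Collect each base-dimension exponent across the product:
  M: −2·(0) − 2·(1) − (0) + (1) + (0) = -1
  L: −2·(3) − 2·(-1) − (0) + (1) + (4) = 1
  T: −2·(0) − 2·(-2) − (-1) + (-2) + (0) = 3
So the dimensions are [M⁻¹ L T³].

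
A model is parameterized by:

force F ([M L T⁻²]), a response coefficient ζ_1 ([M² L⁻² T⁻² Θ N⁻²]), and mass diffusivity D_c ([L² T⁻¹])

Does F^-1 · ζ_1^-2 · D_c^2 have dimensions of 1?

no

Sum the exponent of each base dimension across the product:
  M: −[F]_M − 2·[ζ_1]_M + 2·[D_c]_M = −(1) − 2·(2) + 2·(0) = -5
  L: −[F]_L − 2·[ζ_1]_L + 2·[D_c]_L = −(1) − 2·(-2) + 2·(2) = 7
  T: −[F]_T − 2·[ζ_1]_T + 2·[D_c]_T = −(-2) − 2·(-2) + 2·(-1) = 4
  Θ: −[F]_Θ − 2·[ζ_1]_Θ + 2·[D_c]_Θ = −(0) − 2·(1) + 2·(0) = -2
  N: −[F]_N − 2·[ζ_1]_N + 2·[D_c]_N = −(0) − 2·(-2) + 2·(0) = 4
Net dimensions [M⁻⁵ L⁷ T⁴ Θ⁻² N⁴] ≠ [1] — not dimensionless.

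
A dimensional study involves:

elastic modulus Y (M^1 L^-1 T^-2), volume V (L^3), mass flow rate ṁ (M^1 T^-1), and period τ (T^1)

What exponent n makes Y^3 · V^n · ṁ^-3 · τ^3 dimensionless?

Balance the L exponent: (3)·n from V, plus 3·(-1) − 3·(0) + 3·(0) = -3 from the rest, must sum to zero.
3n − 3 = 0, so n = 1.

1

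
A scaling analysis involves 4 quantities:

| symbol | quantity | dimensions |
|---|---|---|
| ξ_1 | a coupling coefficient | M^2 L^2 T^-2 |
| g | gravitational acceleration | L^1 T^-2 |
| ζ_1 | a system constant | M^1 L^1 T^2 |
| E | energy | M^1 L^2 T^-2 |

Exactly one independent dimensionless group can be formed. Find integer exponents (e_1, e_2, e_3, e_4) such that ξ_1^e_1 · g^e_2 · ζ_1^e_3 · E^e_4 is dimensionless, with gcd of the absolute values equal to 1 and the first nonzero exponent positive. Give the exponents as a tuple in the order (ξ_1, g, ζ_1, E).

M: e_1·(2) + e_2·(0) + e_3·(1) + e_4·(1) = 0
L: e_1·(2) + e_2·(1) + e_3·(1) + e_4·(2) = 0
T: e_1·(-2) + e_2·(-2) + e_3·(2) + e_4·(-2) = 0
Solving this homogeneous linear system for the smallest-integer solution (first nonzero entry positive) gives (1, 3, 1, -3).

(1, 3, 1, -3)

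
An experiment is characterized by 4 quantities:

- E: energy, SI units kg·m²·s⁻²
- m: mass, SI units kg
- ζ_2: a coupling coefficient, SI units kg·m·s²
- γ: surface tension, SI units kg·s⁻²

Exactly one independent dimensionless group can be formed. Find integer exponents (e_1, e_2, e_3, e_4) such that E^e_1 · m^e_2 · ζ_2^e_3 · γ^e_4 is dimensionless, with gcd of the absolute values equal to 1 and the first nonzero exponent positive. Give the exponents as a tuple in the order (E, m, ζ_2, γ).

(1, 4, -2, -3)

M: e_1·(1) + e_2·(1) + e_3·(1) + e_4·(1) = 0
L: e_1·(2) + e_2·(0) + e_3·(1) + e_4·(0) = 0
T: e_1·(-2) + e_2·(0) + e_3·(2) + e_4·(-2) = 0
Solving this homogeneous linear system for the smallest-integer solution (first nonzero entry positive) gives (1, 4, -2, -3).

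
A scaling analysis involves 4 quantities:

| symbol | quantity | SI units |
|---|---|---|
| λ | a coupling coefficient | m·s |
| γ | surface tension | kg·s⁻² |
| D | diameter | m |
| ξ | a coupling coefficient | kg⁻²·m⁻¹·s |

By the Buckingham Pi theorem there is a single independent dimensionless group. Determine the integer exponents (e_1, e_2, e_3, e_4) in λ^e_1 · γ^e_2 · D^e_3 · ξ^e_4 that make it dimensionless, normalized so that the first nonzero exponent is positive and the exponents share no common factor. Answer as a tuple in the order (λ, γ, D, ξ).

M: e_1·(0) + e_2·(1) + e_3·(0) + e_4·(-2) = 0
L: e_1·(1) + e_2·(0) + e_3·(1) + e_4·(-1) = 0
T: e_1·(1) + e_2·(-2) + e_3·(0) + e_4·(1) = 0
Solving this homogeneous linear system for the smallest-integer solution (first nonzero entry positive) gives (3, 2, -2, 1).

(3, 2, -2, 1)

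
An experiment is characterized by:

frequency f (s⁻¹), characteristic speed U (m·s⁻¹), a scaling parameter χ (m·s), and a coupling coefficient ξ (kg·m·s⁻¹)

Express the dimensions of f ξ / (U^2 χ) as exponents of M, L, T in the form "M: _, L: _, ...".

M: 1, L: -2, T: -1

Collect each base-dimension exponent across the product:
  M: (0) − 2·(0) − (0) + (1) = 1
  L: (0) − 2·(1) − (1) + (1) = -2
  T: (-1) − 2·(-1) − (1) + (-1) = -1
So the dimensions are [M L⁻² T⁻¹].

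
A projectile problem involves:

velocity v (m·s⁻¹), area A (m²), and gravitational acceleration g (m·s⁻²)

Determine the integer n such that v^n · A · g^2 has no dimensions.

Balance the L exponent: (1)·n from v, plus (2) + 2·(1) = 4 from the rest, must sum to zero.
n + 4 = 0, so n = -4.

-4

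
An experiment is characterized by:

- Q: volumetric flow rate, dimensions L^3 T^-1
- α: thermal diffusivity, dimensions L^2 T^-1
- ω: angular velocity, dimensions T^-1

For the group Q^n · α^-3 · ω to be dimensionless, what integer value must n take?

Balance the L exponent: (3)·n from Q, plus −3·(2) + (0) = -6 from the rest, must sum to zero.
3n − 6 = 0, so n = 2.

2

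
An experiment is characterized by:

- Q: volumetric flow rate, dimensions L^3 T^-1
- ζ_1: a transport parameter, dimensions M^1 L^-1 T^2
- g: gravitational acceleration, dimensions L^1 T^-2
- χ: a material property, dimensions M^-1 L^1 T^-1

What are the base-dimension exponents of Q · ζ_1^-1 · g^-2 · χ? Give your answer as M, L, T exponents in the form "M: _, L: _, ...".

M: -2, L: 3, T: 0

Collect each base-dimension exponent across the product:
  M: (0) − (1) − 2·(0) + (-1) = -2
  L: (3) − (-1) − 2·(1) + (1) = 3
  T: (-1) − (2) − 2·(-2) + (-1) = 0
So the dimensions are [M⁻² L³].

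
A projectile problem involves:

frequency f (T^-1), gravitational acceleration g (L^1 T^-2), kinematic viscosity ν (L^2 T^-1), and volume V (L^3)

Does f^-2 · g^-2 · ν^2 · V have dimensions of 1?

no

Sum the exponent of each base dimension across the product:
  L: −2·[f]_L − 2·[g]_L + 2·[ν]_L + [V]_L = −2·(0) − 2·(1) + 2·(2) + (3) = 5
  T: −2·[f]_T − 2·[g]_T + 2·[ν]_T + [V]_T = −2·(-1) − 2·(-2) + 2·(-1) + (0) = 4
Net dimensions [L⁵ T⁴] ≠ [1] — not dimensionless.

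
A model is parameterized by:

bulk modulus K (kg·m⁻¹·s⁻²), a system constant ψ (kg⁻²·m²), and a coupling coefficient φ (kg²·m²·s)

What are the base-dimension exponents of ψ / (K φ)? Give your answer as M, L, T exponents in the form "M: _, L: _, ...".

Collect each base-dimension exponent across the product:
  M: −(1) + (-2) − (2) = -5
  L: −(-1) + (2) − (2) = 1
  T: −(-2) + (0) − (1) = 1
So the dimensions are [M⁻⁵ L T].

M: -5, L: 1, T: 1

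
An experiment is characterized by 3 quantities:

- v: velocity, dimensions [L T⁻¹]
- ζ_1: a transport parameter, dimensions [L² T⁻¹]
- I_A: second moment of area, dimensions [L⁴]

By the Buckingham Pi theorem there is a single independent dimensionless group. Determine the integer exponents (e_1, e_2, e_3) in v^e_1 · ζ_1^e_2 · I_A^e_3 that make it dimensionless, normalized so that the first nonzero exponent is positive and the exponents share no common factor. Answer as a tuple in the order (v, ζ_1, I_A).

L: e_1·(1) + e_2·(2) + e_3·(4) = 0
T: e_1·(-1) + e_2·(-1) + e_3·(0) = 0
Solving this homogeneous linear system for the smallest-integer solution (first nonzero entry positive) gives (4, -4, 1).

(4, -4, 1)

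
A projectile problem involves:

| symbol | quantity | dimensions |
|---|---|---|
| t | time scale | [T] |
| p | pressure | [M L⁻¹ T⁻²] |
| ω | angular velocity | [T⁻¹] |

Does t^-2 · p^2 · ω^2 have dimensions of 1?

no

Sum the exponent of each base dimension across the product:
  M: −2·[t]_M + 2·[p]_M + 2·[ω]_M = −2·(0) + 2·(1) + 2·(0) = 2
  L: −2·[t]_L + 2·[p]_L + 2·[ω]_L = −2·(0) + 2·(-1) + 2·(0) = -2
  T: −2·[t]_T + 2·[p]_T + 2·[ω]_T = −2·(1) + 2·(-2) + 2·(-1) = -8
Net dimensions [M² L⁻² T⁻⁸] ≠ [1] — not dimensionless.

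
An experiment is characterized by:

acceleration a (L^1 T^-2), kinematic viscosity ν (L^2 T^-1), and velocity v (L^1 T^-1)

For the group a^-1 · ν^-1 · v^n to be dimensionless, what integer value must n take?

3

Balance the L exponent: (1)·n from v, plus −(1) − (2) = -3 from the rest, must sum to zero.
n − 3 = 0, so n = 3.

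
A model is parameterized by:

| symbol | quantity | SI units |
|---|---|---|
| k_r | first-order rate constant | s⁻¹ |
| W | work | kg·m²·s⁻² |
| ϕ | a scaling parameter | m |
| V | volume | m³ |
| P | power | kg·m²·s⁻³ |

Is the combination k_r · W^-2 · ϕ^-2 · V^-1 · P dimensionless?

Sum the exponent of each base dimension across the product:
  M: [k_r]_M − 2·[W]_M − 2·[ϕ]_M − [V]_M + [P]_M = (0) − 2·(1) − 2·(0) − (0) + (1) = -1
  L: [k_r]_L − 2·[W]_L − 2·[ϕ]_L − [V]_L + [P]_L = (0) − 2·(2) − 2·(1) − (3) + (2) = -7
  T: [k_r]_T − 2·[W]_T − 2·[ϕ]_T − [V]_T + [P]_T = (-1) − 2·(-2) − 2·(0) − (0) + (-3) = 0
Net dimensions [M⁻¹ L⁻⁷] ≠ [1] — not dimensionless.

no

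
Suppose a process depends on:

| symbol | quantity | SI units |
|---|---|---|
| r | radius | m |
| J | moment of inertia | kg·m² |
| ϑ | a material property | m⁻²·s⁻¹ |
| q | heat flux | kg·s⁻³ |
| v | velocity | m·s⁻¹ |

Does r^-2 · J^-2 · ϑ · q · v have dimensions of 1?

no

Sum the exponent of each base dimension across the product:
  M: −2·[r]_M − 2·[J]_M + [ϑ]_M + [q]_M + [v]_M = −2·(0) − 2·(1) + (0) + (1) + (0) = -1
  L: −2·[r]_L − 2·[J]_L + [ϑ]_L + [q]_L + [v]_L = −2·(1) − 2·(2) + (-2) + (0) + (1) = -7
  T: −2·[r]_T − 2·[J]_T + [ϑ]_T + [q]_T + [v]_T = −2·(0) − 2·(0) + (-1) + (-3) + (-1) = -5
Net dimensions [M⁻¹ L⁻⁷ T⁻⁵] ≠ [1] — not dimensionless.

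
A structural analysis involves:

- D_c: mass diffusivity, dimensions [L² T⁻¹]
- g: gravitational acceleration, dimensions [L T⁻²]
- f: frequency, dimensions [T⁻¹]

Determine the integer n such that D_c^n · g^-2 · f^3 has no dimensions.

Balance the L exponent: (2)·n from D_c, plus −2·(1) + 3·(0) = -2 from the rest, must sum to zero.
2n − 2 = 0, so n = 1.

1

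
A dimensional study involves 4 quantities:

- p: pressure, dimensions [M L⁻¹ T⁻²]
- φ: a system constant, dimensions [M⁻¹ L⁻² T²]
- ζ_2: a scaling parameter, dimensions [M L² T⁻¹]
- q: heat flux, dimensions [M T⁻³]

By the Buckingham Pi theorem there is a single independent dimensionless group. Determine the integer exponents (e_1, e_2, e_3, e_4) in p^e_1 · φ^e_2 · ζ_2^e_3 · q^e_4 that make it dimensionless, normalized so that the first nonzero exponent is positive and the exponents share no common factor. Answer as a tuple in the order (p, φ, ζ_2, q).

(2, -4, -3, -3)

M: e_1·(1) + e_2·(-1) + e_3·(1) + e_4·(1) = 0
L: e_1·(-1) + e_2·(-2) + e_3·(2) + e_4·(0) = 0
T: e_1·(-2) + e_2·(2) + e_3·(-1) + e_4·(-3) = 0
Solving this homogeneous linear system for the smallest-integer solution (first nonzero entry positive) gives (2, -4, -3, -3).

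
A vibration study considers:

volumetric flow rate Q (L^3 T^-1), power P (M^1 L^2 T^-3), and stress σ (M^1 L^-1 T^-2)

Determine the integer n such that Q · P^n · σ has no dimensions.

Balance the M exponent: (1)·n from P, plus (0) + (1) = 1 from the rest, must sum to zero.
n + 1 = 0, so n = -1.

-1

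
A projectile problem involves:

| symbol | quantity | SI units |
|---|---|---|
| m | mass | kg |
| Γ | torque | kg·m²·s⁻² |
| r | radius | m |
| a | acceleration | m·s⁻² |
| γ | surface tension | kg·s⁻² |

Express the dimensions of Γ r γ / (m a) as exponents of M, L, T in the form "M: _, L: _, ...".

M: 1, L: 2, T: -2

Collect each base-dimension exponent across the product:
  M: −(1) + (1) + (0) − (0) + (1) = 1
  L: −(0) + (2) + (1) − (1) + (0) = 2
  T: −(0) + (-2) + (0) − (-2) + (-2) = -2
So the dimensions are [M L² T⁻²].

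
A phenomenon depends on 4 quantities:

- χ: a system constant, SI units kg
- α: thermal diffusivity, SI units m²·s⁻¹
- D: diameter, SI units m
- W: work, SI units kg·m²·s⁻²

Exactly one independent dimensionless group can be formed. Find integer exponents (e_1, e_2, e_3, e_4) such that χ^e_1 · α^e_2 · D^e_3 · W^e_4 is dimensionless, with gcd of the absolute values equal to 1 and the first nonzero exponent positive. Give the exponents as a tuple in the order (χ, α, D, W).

M: e_1·(1) + e_2·(0) + e_3·(0) + e_4·(1) = 0
L: e_1·(0) + e_2·(2) + e_3·(1) + e_4·(2) = 0
T: e_1·(0) + e_2·(-1) + e_3·(0) + e_4·(-2) = 0
Solving this homogeneous linear system for the smallest-integer solution (first nonzero entry positive) gives (1, 2, -2, -1).

(1, 2, -2, -1)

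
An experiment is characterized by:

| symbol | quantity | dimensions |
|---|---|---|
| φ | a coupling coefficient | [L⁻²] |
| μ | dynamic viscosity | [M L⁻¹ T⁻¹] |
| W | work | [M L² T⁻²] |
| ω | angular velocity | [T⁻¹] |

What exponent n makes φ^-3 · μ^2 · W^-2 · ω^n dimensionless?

2

Balance the T exponent: (-1)·n from ω, plus −3·(0) + 2·(-1) − 2·(-2) = 2 from the rest, must sum to zero.
−n + 2 = 0, so n = 2.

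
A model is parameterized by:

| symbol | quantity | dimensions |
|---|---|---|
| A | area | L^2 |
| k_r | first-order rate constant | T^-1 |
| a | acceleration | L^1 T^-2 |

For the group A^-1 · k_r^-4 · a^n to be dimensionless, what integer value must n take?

2

Balance the L exponent: (1)·n from a, plus −(2) − 4·(0) = -2 from the rest, must sum to zero.
n − 2 = 0, so n = 2.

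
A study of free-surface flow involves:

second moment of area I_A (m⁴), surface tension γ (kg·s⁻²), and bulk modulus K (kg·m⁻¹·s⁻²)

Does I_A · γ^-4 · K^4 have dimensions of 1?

Sum the exponent of each base dimension across the product:
  M: [I_A]_M − 4·[γ]_M + 4·[K]_M = (0) − 4·(1) + 4·(1) = 0
  L: [I_A]_L − 4·[γ]_L + 4·[K]_L = (4) − 4·(0) + 4·(-1) = 0
  T: [I_A]_T − 4·[γ]_T + 4·[K]_T = (0) − 4·(-2) + 4·(-2) = 0
All base exponents vanish — dimensionless.

yes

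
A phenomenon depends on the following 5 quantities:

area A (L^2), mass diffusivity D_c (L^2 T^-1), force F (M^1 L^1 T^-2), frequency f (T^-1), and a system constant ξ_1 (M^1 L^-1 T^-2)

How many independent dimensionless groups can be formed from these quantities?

There are 5 variables and 3 base dimensions (M, L, T).
The dimension matrix has rank 3.
Independent dimensionless groups: 5 − 3 = 2.

2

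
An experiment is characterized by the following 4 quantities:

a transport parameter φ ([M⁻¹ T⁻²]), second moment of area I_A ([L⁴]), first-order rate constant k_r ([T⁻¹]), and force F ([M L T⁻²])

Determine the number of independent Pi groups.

1

There are 4 variables and 3 base dimensions (M, L, T).
The dimension matrix has rank 3.
Independent dimensionless groups: 4 − 3 = 1.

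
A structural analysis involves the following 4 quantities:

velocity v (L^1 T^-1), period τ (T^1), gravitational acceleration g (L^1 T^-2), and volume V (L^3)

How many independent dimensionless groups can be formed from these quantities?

2

There are 4 variables and 2 base dimensions (L, T).
The dimension matrix has rank 2.
Independent dimensionless groups: 4 − 2 = 2.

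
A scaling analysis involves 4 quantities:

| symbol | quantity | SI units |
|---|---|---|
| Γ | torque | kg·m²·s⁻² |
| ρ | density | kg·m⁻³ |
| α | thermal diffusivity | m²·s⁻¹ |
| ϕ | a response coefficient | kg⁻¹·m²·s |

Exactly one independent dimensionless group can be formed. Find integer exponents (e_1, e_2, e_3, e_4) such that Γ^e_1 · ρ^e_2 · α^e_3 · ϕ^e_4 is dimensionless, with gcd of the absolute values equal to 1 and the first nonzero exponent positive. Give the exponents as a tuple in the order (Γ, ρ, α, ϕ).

M: e_1·(1) + e_2·(1) + e_3·(0) + e_4·(-1) = 0
L: e_1·(2) + e_2·(-3) + e_3·(2) + e_4·(2) = 0
T: e_1·(-2) + e_2·(0) + e_3·(-1) + e_4·(1) = 0
Solving this homogeneous linear system for the smallest-integer solution (first nonzero entry positive) gives (1, -2, -3, -1).

(1, -2, -3, -1)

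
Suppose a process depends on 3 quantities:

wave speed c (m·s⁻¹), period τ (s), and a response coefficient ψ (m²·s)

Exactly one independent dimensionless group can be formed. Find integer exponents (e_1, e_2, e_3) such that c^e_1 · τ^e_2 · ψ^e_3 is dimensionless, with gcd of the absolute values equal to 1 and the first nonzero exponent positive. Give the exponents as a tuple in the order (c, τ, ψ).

L: e_1·(1) + e_2·(0) + e_3·(2) = 0
T: e_1·(-1) + e_2·(1) + e_3·(1) = 0
Solving this homogeneous linear system for the smallest-integer solution (first nonzero entry positive) gives (2, 3, -1).

(2, 3, -1)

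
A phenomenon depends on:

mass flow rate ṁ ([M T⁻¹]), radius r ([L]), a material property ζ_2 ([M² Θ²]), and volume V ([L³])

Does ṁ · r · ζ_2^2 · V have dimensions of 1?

Sum the exponent of each base dimension across the product:
  M: [ṁ]_M + [r]_M + 2·[ζ_2]_M + [V]_M = (1) + (0) + 2·(2) + (0) = 5
  L: [ṁ]_L + [r]_L + 2·[ζ_2]_L + [V]_L = (0) + (1) + 2·(0) + (3) = 4
  T: [ṁ]_T + [r]_T + 2·[ζ_2]_T + [V]_T = (-1) + (0) + 2·(0) + (0) = -1
  Θ: [ṁ]_Θ + [r]_Θ + 2·[ζ_2]_Θ + [V]_Θ = (0) + (0) + 2·(2) + (0) = 4
Net dimensions [M⁵ L⁴ T⁻¹ Θ⁴] ≠ [1] — not dimensionless.

no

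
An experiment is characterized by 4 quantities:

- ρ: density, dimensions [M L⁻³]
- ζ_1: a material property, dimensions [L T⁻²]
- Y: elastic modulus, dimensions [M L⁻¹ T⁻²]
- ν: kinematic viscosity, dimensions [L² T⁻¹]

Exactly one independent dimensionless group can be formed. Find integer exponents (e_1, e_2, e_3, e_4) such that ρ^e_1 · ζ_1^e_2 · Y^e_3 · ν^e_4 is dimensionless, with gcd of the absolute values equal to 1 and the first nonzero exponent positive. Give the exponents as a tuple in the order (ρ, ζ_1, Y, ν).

(3, 2, -3, 2)

M: e_1·(1) + e_2·(0) + e_3·(1) + e_4·(0) = 0
L: e_1·(-3) + e_2·(1) + e_3·(-1) + e_4·(2) = 0
T: e_1·(0) + e_2·(-2) + e_3·(-2) + e_4·(-1) = 0
Solving this homogeneous linear system for the smallest-integer solution (first nonzero entry positive) gives (3, 2, -3, 2).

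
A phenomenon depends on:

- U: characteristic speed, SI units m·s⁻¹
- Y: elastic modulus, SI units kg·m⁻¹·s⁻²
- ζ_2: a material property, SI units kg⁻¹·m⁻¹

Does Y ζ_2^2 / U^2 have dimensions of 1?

Sum the exponent of each base dimension across the product:
  M: −2·[U]_M + [Y]_M + 2·[ζ_2]_M = −2·(0) + (1) + 2·(-1) = -1
  L: −2·[U]_L + [Y]_L + 2·[ζ_2]_L = −2·(1) + (-1) + 2·(-1) = -5
  T: −2·[U]_T + [Y]_T + 2·[ζ_2]_T = −2·(-1) + (-2) + 2·(0) = 0
Net dimensions [M⁻¹ L⁻⁵] ≠ [1] — not dimensionless.

no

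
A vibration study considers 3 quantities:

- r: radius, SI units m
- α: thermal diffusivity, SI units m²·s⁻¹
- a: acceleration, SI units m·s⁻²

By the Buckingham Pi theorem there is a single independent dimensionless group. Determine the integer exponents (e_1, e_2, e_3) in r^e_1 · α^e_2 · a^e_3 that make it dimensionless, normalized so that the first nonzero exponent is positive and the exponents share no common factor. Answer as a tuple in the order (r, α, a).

(3, -2, 1)

L: e_1·(1) + e_2·(2) + e_3·(1) = 0
T: e_1·(0) + e_2·(-1) + e_3·(-2) = 0
Solving this homogeneous linear system for the smallest-integer solution (first nonzero entry positive) gives (3, -2, 1).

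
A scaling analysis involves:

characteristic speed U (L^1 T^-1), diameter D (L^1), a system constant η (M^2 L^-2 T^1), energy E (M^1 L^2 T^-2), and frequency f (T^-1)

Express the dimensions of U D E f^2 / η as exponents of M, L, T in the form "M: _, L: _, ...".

Collect each base-dimension exponent across the product:
  M: (0) + (0) − (2) + (1) + 2·(0) = -1
  L: (1) + (1) − (-2) + (2) + 2·(0) = 6
  T: (-1) + (0) − (1) + (-2) + 2·(-1) = -6
So the dimensions are [M⁻¹ L⁶ T⁻⁶].

M: -1, L: 6, T: -6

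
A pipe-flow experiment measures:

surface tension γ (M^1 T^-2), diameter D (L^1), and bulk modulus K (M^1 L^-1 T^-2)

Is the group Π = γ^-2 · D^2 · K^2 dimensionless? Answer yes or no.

yes

Sum the exponent of each base dimension across the product:
  M: −2·[γ]_M + 2·[D]_M + 2·[K]_M = −2·(1) + 2·(0) + 2·(1) = 0
  L: −2·[γ]_L + 2·[D]_L + 2·[K]_L = −2·(0) + 2·(1) + 2·(-1) = 0
  T: −2·[γ]_T + 2·[D]_T + 2·[K]_T = −2·(-2) + 2·(0) + 2·(-2) = 0
All base exponents vanish — dimensionless.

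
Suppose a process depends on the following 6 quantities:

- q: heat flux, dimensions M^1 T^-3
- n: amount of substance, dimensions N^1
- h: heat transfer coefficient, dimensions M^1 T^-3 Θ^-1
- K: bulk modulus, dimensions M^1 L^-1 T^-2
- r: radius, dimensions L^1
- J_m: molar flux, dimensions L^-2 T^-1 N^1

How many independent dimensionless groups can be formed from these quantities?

There are 6 variables and 5 base dimensions (M, L, T, Θ, N).
The dimension matrix has rank 5.
Independent dimensionless groups: 6 − 5 = 1.

1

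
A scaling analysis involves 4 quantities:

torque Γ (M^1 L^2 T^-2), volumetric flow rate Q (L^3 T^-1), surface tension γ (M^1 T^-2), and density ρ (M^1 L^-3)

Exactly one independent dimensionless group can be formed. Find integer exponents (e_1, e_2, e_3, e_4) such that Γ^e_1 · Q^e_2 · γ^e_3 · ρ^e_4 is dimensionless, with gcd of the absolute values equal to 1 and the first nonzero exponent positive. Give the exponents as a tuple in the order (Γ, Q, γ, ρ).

M: e_1·(1) + e_2·(0) + e_3·(1) + e_4·(1) = 0
L: e_1·(2) + e_2·(3) + e_3·(0) + e_4·(-3) = 0
T: e_1·(-2) + e_2·(-1) + e_3·(-2) + e_4·(0) = 0
Solving this homogeneous linear system for the smallest-integer solution (first nonzero entry positive) gives (3, -4, -1, -2).

(3, -4, -1, -2)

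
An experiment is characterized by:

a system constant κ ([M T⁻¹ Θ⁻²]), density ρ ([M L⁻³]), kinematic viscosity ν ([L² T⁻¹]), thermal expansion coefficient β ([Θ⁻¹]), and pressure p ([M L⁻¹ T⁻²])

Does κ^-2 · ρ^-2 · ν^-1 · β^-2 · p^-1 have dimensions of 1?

no

Sum the exponent of each base dimension across the product:
  M: −2·[κ]_M − 2·[ρ]_M − [ν]_M − 2·[β]_M − [p]_M = −2·(1) − 2·(1) − (0) − 2·(0) − (1) = -5
  L: −2·[κ]_L − 2·[ρ]_L − [ν]_L − 2·[β]_L − [p]_L = −2·(0) − 2·(-3) − (2) − 2·(0) − (-1) = 5
  T: −2·[κ]_T − 2·[ρ]_T − [ν]_T − 2·[β]_T − [p]_T = −2·(-1) − 2·(0) − (-1) − 2·(0) − (-2) = 5
  Θ: −2·[κ]_Θ − 2·[ρ]_Θ − [ν]_Θ − 2·[β]_Θ − [p]_Θ = −2·(-2) − 2·(0) − (0) − 2·(-1) − (0) = 6
Net dimensions [M⁻⁵ L⁵ T⁵ Θ⁶] ≠ [1] — not dimensionless.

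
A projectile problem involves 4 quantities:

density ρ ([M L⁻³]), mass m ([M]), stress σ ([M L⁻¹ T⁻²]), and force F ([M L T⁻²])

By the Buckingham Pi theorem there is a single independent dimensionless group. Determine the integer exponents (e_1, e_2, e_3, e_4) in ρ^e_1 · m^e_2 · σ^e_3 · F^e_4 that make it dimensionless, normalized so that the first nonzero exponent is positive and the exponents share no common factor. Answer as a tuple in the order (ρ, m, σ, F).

(2, -2, -3, 3)

M: e_1·(1) + e_2·(1) + e_3·(1) + e_4·(1) = 0
L: e_1·(-3) + e_2·(0) + e_3·(-1) + e_4·(1) = 0
T: e_1·(0) + e_2·(0) + e_3·(-2) + e_4·(-2) = 0
Solving this homogeneous linear system for the smallest-integer solution (first nonzero entry positive) gives (2, -2, -3, 3).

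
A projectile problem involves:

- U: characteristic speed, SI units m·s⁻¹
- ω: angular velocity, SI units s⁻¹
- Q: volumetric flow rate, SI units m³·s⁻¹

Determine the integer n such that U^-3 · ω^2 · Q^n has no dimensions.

Balance the L exponent: (3)·n from Q, plus −3·(1) + 2·(0) = -3 from the rest, must sum to zero.
3n − 3 = 0, so n = 1.

1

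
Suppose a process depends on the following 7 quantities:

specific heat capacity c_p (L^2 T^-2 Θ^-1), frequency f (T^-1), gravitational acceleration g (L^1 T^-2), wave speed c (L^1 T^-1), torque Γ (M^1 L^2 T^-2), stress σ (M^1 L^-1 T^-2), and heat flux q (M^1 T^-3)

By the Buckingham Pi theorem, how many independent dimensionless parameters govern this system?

There are 7 variables and 4 base dimensions (M, L, T, Θ).
The dimension matrix has rank 4.
Independent dimensionless groups: 7 − 4 = 3.

3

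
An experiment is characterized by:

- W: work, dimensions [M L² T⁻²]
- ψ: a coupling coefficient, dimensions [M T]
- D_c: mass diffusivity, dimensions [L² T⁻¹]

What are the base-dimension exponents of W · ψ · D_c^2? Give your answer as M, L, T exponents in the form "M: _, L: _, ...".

M: 2, L: 6, T: -3

Collect each base-dimension exponent across the product:
  M: (1) + (1) + 2·(0) = 2
  L: (2) + (0) + 2·(2) = 6
  T: (-2) + (1) + 2·(-1) = -3
So the dimensions are [M² L⁶ T⁻³].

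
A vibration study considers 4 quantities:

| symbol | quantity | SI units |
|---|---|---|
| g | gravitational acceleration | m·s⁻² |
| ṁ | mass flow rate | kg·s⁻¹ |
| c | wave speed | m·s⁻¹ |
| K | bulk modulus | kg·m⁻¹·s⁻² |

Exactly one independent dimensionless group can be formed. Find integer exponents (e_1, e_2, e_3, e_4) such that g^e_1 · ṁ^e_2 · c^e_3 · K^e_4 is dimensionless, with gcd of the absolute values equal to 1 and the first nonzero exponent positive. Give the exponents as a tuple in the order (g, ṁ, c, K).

M: e_1·(0) + e_2·(1) + e_3·(0) + e_4·(1) = 0
L: e_1·(1) + e_2·(0) + e_3·(1) + e_4·(-1) = 0
T: e_1·(-2) + e_2·(-1) + e_3·(-1) + e_4·(-2) = 0
Solving this homogeneous linear system for the smallest-integer solution (first nonzero entry positive) gives (2, 1, -3, -1).

(2, 1, -3, -1)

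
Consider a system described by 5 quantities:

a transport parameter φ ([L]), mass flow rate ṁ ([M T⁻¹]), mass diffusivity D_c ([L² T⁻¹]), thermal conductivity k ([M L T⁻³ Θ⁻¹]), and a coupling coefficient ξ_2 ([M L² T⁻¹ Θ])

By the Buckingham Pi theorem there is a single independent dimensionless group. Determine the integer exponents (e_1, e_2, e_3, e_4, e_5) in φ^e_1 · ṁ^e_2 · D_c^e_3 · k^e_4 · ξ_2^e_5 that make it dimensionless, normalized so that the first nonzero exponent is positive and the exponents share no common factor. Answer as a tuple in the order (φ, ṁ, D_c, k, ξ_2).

M: e_1·(0) + e_2·(1) + e_3·(0) + e_4·(1) + e_5·(1) = 0
L: e_1·(1) + e_2·(0) + e_3·(2) + e_4·(1) + e_5·(2) = 0
T: e_1·(0) + e_2·(-1) + e_3·(-1) + e_4·(-3) + e_5·(-1) = 0
Θ: e_1·(0) + e_2·(0) + e_3·(0) + e_4·(-1) + e_5·(1) = 0
Solving this homogeneous linear system for the smallest-integer solution (first nonzero entry positive) gives (1, -2, -2, 1, 1).

(1, -2, -2, 1, 1)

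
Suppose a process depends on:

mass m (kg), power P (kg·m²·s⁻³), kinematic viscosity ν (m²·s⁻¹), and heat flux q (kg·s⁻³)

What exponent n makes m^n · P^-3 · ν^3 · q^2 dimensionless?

Balance the M exponent: (1)·n from m, plus −3·(1) + 3·(0) + 2·(1) = -1 from the rest, must sum to zero.
n − 1 = 0, so n = 1.

1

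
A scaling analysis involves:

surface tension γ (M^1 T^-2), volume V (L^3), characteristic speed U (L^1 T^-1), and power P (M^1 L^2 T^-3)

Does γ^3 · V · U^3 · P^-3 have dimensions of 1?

yes

Sum the exponent of each base dimension across the product:
  M: 3·[γ]_M + [V]_M + 3·[U]_M − 3·[P]_M = 3·(1) + (0) + 3·(0) − 3·(1) = 0
  L: 3·[γ]_L + [V]_L + 3·[U]_L − 3·[P]_L = 3·(0) + (3) + 3·(1) − 3·(2) = 0
  T: 3·[γ]_T + [V]_T + 3·[U]_T − 3·[P]_T = 3·(-2) + (0) + 3·(-1) − 3·(-3) = 0
All base exponents vanish — dimensionless.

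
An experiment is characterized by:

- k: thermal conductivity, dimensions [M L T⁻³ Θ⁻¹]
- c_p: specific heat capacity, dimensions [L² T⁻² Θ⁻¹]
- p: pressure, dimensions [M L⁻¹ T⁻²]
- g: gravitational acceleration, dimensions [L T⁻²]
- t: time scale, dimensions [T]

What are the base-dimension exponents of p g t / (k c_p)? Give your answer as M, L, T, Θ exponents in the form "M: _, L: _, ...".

M: 0, L: -3, T: 2, Θ: 2

Collect each base-dimension exponent across the product:
  M: −(1) − (0) + (1) + (0) + (0) = 0
  L: −(1) − (2) + (-1) + (1) + (0) = -3
  T: −(-3) − (-2) + (-2) + (-2) + (1) = 2
  Θ: −(-1) − (-1) + (0) + (0) + (0) = 2
So the dimensions are [L⁻³ T² Θ²].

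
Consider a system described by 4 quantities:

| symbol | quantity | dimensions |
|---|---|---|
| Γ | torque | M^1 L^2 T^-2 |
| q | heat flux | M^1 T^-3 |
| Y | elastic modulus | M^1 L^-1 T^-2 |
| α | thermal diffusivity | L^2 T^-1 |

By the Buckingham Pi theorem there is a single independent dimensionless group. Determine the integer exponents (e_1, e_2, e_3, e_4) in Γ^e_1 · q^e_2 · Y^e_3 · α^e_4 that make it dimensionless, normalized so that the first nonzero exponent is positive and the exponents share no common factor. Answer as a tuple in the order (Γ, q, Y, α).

M: e_1·(1) + e_2·(1) + e_3·(1) + e_4·(0) = 0
L: e_1·(2) + e_2·(0) + e_3·(-1) + e_4·(2) = 0
T: e_1·(-2) + e_2·(-3) + e_3·(-2) + e_4·(-1) = 0
Solving this homogeneous linear system for the smallest-integer solution (first nonzero entry positive) gives (1, 3, -4, -3).

(1, 3, -4, -3)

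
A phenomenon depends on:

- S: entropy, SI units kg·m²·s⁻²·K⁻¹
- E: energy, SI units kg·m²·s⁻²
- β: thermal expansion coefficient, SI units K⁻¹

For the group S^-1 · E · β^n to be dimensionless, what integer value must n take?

Balance the Θ exponent: (-1)·n from β, plus −(-1) + (0) = 1 from the rest, must sum to zero.
−n + 1 = 0, so n = 1.

1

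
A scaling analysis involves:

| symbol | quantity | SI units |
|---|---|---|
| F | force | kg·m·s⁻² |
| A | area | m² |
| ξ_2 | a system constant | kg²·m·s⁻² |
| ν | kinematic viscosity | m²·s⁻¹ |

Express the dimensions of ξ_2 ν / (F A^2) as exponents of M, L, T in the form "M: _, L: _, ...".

M: 1, L: -2, T: -1

Collect each base-dimension exponent across the product:
  M: −(1) − 2·(0) + (2) + (0) = 1
  L: −(1) − 2·(2) + (1) + (2) = -2
  T: −(-2) − 2·(0) + (-2) + (-1) = -1
So the dimensions are [M L⁻² T⁻¹].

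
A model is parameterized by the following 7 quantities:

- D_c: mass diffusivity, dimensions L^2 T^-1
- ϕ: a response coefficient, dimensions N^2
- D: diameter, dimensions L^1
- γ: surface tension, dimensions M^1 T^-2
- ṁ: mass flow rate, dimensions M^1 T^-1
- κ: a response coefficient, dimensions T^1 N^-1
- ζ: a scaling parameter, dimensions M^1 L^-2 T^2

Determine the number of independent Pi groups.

3

There are 7 variables and 4 base dimensions (M, L, T, N).
The dimension matrix has rank 4.
Independent dimensionless groups: 7 − 4 = 3.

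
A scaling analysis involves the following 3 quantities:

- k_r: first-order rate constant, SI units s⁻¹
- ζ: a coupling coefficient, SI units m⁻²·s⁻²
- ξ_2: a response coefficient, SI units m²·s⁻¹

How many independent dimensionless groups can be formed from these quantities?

There are 3 variables and 2 base dimensions (L, T).
The dimension matrix has rank 2.
Independent dimensionless groups: 3 − 2 = 1.

1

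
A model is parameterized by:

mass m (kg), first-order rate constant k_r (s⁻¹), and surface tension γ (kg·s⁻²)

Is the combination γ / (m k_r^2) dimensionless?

yes

Sum the exponent of each base dimension across the product:
  M: −[m]_M − 2·[k_r]_M + [γ]_M = −(1) − 2·(0) + (1) = 0
  L: −[m]_L − 2·[k_r]_L + [γ]_L = −(0) − 2·(0) + (0) = 0
  T: −[m]_T − 2·[k_r]_T + [γ]_T = −(0) − 2·(-1) + (-2) = 0
All base exponents vanish — dimensionless.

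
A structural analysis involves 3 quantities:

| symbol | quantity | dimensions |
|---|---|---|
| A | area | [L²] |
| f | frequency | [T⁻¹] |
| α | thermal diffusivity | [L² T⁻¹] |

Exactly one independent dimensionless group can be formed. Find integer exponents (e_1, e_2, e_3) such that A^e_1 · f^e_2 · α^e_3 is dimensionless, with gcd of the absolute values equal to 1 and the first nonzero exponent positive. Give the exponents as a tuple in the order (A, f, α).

(1, 1, -1)

L: e_1·(2) + e_2·(0) + e_3·(2) = 0
T: e_1·(0) + e_2·(-1) + e_3·(-1) = 0
Solving this homogeneous linear system for the smallest-integer solution (first nonzero entry positive) gives (1, 1, -1).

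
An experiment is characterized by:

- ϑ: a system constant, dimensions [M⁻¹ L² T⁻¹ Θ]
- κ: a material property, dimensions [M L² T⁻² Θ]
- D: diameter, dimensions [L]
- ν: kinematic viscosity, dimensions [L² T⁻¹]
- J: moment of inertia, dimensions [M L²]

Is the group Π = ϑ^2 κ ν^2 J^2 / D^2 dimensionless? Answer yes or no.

Sum the exponent of each base dimension across the product:
  M: 2·[ϑ]_M + [κ]_M − 2·[D]_M + 2·[ν]_M + 2·[J]_M = 2·(-1) + (1) − 2·(0) + 2·(0) + 2·(1) = 1
  L: 2·[ϑ]_L + [κ]_L − 2·[D]_L + 2·[ν]_L + 2·[J]_L = 2·(2) + (2) − 2·(1) + 2·(2) + 2·(2) = 12
  T: 2·[ϑ]_T + [κ]_T − 2·[D]_T + 2·[ν]_T + 2·[J]_T = 2·(-1) + (-2) − 2·(0) + 2·(-1) + 2·(0) = -6
  Θ: 2·[ϑ]_Θ + [κ]_Θ − 2·[D]_Θ + 2·[ν]_Θ + 2·[J]_Θ = 2·(1) + (1) − 2·(0) + 2·(0) + 2·(0) = 3
Net dimensions [M L¹² T⁻⁶ Θ³] ≠ [1] — not dimensionless.

no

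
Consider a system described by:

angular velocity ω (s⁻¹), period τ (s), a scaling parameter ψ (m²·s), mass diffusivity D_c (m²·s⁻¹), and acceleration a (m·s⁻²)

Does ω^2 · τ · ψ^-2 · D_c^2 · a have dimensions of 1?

Sum the exponent of each base dimension across the product:
  L: 2·[ω]_L + [τ]_L − 2·[ψ]_L + 2·[D_c]_L + [a]_L = 2·(0) + (0) − 2·(2) + 2·(2) + (1) = 1
  T: 2·[ω]_T + [τ]_T − 2·[ψ]_T + 2·[D_c]_T + [a]_T = 2·(-1) + (1) − 2·(1) + 2·(-1) + (-2) = -7
Net dimensions [L T⁻⁷] ≠ [1] — not dimensionless.

no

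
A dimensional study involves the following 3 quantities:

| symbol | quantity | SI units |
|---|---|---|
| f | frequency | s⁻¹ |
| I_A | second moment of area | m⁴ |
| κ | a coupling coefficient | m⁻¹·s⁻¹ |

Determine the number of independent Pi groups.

1

There are 3 variables and 2 base dimensions (L, T).
The dimension matrix has rank 2.
Independent dimensionless groups: 3 − 2 = 1.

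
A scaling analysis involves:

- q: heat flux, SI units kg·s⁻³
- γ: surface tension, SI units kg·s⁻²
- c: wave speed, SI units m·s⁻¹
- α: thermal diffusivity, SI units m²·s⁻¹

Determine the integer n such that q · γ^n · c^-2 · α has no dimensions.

Balance the M exponent: (1)·n from γ, plus (1) − 2·(0) + (0) = 1 from the rest, must sum to zero.
n + 1 = 0, so n = -1.

-1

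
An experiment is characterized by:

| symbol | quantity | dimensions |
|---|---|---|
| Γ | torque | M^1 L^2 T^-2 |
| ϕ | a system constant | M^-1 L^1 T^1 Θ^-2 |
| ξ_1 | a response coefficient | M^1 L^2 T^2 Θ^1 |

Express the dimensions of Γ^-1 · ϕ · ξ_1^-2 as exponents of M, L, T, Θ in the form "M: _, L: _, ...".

Collect each base-dimension exponent across the product:
  M: −(1) + (-1) − 2·(1) = -4
  L: −(2) + (1) − 2·(2) = -5
  T: −(-2) + (1) − 2·(2) = -1
  Θ: −(0) + (-2) − 2·(1) = -4
So the dimensions are [M⁻⁴ L⁻⁵ T⁻¹ Θ⁻⁴].

M: -4, L: -5, T: -1, Θ: -4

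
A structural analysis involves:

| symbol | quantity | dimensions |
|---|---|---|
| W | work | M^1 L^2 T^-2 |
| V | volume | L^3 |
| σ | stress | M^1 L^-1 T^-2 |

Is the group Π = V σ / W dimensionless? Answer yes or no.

Sum the exponent of each base dimension across the product:
  M: −[W]_M + [V]_M + [σ]_M = −(1) + (0) + (1) = 0
  L: −[W]_L + [V]_L + [σ]_L = −(2) + (3) + (-1) = 0
  T: −[W]_T + [V]_T + [σ]_T = −(-2) + (0) + (-2) = 0
All base exponents vanish — dimensionless.

yes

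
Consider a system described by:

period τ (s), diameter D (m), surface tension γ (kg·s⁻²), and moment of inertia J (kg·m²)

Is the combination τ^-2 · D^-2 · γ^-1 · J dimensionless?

Sum the exponent of each base dimension across the product:
  M: −2·[τ]_M − 2·[D]_M − [γ]_M + [J]_M = −2·(0) − 2·(0) − (1) + (1) = 0
  L: −2·[τ]_L − 2·[D]_L − [γ]_L + [J]_L = −2·(0) − 2·(1) − (0) + (2) = 0
  T: −2·[τ]_T − 2·[D]_T − [γ]_T + [J]_T = −2·(1) − 2·(0) − (-2) + (0) = 0
  Θ: −2·[τ]_Θ − 2·[D]_Θ − [γ]_Θ + [J]_Θ = −2·(0) − 2·(0) − (0) + (0) = 0
All base exponents vanish — dimensionless.

yes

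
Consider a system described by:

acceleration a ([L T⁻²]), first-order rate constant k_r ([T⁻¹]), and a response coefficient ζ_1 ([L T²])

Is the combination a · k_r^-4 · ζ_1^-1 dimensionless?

yes

Sum the exponent of each base dimension across the product:
  L: [a]_L − 4·[k_r]_L − [ζ_1]_L = (1) − 4·(0) − (1) = 0
  T: [a]_T − 4·[k_r]_T − [ζ_1]_T = (-2) − 4·(-1) − (2) = 0
All base exponents vanish — dimensionless.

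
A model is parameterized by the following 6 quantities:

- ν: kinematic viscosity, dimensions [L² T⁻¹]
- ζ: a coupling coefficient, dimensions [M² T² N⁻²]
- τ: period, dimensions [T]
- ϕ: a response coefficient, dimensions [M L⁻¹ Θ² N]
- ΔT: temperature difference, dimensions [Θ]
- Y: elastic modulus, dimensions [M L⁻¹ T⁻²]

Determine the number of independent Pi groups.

There are 6 variables and 5 base dimensions (M, L, T, Θ, N).
The dimension matrix has rank 5.
Independent dimensionless groups: 6 − 5 = 1.

1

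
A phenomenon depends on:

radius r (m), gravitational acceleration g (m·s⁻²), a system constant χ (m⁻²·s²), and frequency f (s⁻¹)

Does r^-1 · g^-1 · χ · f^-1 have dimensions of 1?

no

Sum the exponent of each base dimension across the product:
  L: −[r]_L − [g]_L + [χ]_L − [f]_L = −(1) − (1) + (-2) − (0) = -4
  T: −[r]_T − [g]_T + [χ]_T − [f]_T = −(0) − (-2) + (2) − (-1) = 5
Net dimensions [L⁻⁴ T⁵] ≠ [1] — not dimensionless.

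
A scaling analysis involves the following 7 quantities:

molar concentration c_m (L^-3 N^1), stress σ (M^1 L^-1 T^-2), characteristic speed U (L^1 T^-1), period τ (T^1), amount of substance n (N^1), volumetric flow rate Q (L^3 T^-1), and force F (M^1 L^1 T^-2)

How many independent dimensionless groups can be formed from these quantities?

3

There are 7 variables and 4 base dimensions (M, L, T, N).
The dimension matrix has rank 4.
Independent dimensionless groups: 7 − 4 = 3.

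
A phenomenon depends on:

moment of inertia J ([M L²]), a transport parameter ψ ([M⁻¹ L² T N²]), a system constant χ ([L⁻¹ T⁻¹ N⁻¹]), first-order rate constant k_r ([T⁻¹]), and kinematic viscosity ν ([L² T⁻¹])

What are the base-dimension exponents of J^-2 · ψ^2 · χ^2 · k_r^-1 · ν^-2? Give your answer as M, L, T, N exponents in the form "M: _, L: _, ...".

Collect each base-dimension exponent across the product:
  M: −2·(1) + 2·(-1) + 2·(0) − (0) − 2·(0) = -4
  L: −2·(2) + 2·(2) + 2·(-1) − (0) − 2·(2) = -6
  T: −2·(0) + 2·(1) + 2·(-1) − (-1) − 2·(-1) = 3
  N: −2·(0) + 2·(2) + 2·(-1) − (0) − 2·(0) = 2
So the dimensions are [M⁻⁴ L⁻⁶ T³ N²].

M: -4, L: -6, T: 3, N: 2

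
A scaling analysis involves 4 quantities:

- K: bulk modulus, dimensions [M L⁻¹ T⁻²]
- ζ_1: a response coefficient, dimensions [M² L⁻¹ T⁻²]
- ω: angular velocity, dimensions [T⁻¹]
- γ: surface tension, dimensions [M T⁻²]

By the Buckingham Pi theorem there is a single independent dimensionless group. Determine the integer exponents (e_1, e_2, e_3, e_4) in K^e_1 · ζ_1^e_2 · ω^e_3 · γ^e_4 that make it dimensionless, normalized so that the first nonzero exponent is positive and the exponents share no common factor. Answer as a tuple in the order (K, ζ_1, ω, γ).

M: e_1·(1) + e_2·(2) + e_3·(0) + e_4·(1) = 0
L: e_1·(-1) + e_2·(-1) + e_3·(0) + e_4·(0) = 0
T: e_1·(-2) + e_2·(-2) + e_3·(-1) + e_4·(-2) = 0
Solving this homogeneous linear system for the smallest-integer solution (first nonzero entry positive) gives (1, -1, -2, 1).

(1, -1, -2, 1)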